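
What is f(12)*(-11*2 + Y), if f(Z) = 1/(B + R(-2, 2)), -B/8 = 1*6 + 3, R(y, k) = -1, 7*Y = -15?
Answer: 169/511 ≈ 0.33072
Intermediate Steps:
Y = -15/7 (Y = (1/7)*(-15) = -15/7 ≈ -2.1429)
B = -72 (B = -8*(1*6 + 3) = -8*(6 + 3) = -8*9 = -72)
f(Z) = -1/73 (f(Z) = 1/(-72 - 1) = 1/(-73) = -1/73)
f(12)*(-11*2 + Y) = -(-11*2 - 15/7)/73 = -(-22 - 15/7)/73 = -1/73*(-169/7) = 169/511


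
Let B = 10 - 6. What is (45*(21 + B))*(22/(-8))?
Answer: -12375/4 ≈ -3093.8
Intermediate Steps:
B = 4
(45*(21 + B))*(22/(-8)) = (45*(21 + 4))*(22/(-8)) = (45*25)*(22*(-⅛)) = 1125*(-11/4) = -12375/4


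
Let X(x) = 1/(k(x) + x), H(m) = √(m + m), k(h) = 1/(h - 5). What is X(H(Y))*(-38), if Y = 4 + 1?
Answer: -190/129 - 532*√10/129 ≈ -14.514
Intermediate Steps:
Y = 5
k(h) = 1/(-5 + h)
H(m) = √2*√m (H(m) = √(2*m) = √2*√m)
X(x) = 1/(x + 1/(-5 + x)) (X(x) = 1/(1/(-5 + x) + x) = 1/(x + 1/(-5 + x)))
X(H(Y))*(-38) = ((-5 + √2*√5)/(1 + (√2*√5)*(-5 + √2*√5)))*(-38) = ((-5 + √10)/(1 + √10*(-5 + √10)))*(-38) = -38*(-5 + √10)/(1 + √10*(-5 + √10))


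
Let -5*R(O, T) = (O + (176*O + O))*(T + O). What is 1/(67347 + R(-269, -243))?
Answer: -5/24178849 ≈ -2.0679e-7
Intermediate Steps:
R(O, T) = -178*O*(O + T)/5 (R(O, T) = -(O + (176*O + O))*(T + O)/5 = -(O + 177*O)*(O + T)/5 = -178*O*(O + T)/5)
1/(67347 + R(-269, -243)) = 1/(67347 - 178/5*(-269)*(-269 - 243)) = 1/(67347 - 178/5*(-269)*(-512)) = 1/(67347 - 24515584/5) = 1/(-24178849/5) = -5/24178849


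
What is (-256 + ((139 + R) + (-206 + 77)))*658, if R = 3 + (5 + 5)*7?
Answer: -113834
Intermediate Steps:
R = 73 (R = 3 + 10*7 = 3 + 70 = 73)
(-256 + ((139 + R) + (-206 + 77)))*658 = (-256 + ((139 + 73) + (-206 + 77)))*658 = (-256 + (212 - 129))*658 = (-256 + 83)*658 = -173*658 = -113834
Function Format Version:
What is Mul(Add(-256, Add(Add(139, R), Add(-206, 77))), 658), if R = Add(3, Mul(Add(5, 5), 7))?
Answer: -113834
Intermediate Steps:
R = 73 (R = Add(3, Mul(10, 7)) = Add(3, 70) = 73)
Mul(Add(-256, Add(Add(139, R), Add(-206, 77))), 658) = Mul(Add(-256, Add(Add(139, 73), Add(-206, 77))), 658) = Mul(Add(-256, Add(212, -129)), 658) = Mul(Add(-256, 83), 658) = Mul(-173, 658) = -113834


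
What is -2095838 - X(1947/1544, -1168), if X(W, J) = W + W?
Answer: -1617988883/772 ≈ -2.0958e+6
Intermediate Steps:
X(W, J) = 2*W
-2095838 - X(1947/1544, -1168) = -2095838 - 2*1947/1544 = -2095838 - 1*1947/772 = -2095838 - 1947/772 = -1617988883/772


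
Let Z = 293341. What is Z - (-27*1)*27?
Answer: 294070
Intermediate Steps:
Z - (-27*1)*27 = 293341 - (-27*1)*27 = 293341 - (-27)*27 = 293341 - 1*(-729) = 293341 + 729 = 294070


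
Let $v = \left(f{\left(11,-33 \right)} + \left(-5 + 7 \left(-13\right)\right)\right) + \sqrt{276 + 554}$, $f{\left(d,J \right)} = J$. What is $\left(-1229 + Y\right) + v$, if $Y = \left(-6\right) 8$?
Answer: $-1406 + \sqrt{830} \approx -1377.2$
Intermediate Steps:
$v = -129 + \sqrt{830}$ ($v = \left(-33 + \left(-5 + 7 \left(-13\right)\right)\right) + \sqrt{276 + 554} = \left(-33 - 96\right) + \sqrt{830} = -129 + \sqrt{830} \approx -100.19$)
$Y = -48$
$\left(-1229 + Y\right) + v = \left(-1229 - 48\right) - \left(129 - \sqrt{830}\right) = -1277 - \left(129 - \sqrt{830}\right) = -1406 + \sqrt{830}$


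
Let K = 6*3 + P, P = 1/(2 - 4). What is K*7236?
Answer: 126630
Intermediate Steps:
P = -1/2 (P = 1/(-2) = -1/2 ≈ -0.50000)
K = 35/2 (K = 6*3 - 1/2 = 18 - 1/2 = 35/2 ≈ 17.500)
K*7236 = (35/2)*7236 = 126630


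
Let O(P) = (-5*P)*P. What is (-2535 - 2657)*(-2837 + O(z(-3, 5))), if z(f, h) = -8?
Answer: 16391144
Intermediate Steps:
O(P) = -5*P²
(-2535 - 2657)*(-2837 + O(z(-3, 5))) = (-2535 - 2657)*(-2837 - 5*(-8)²) = -5192*(-2837 - 5*64) = -5192*(-2837 - 320) = -5192*(-3157) = 16391144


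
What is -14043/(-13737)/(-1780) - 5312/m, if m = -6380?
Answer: 2163311433/2600047780 ≈ 0.83203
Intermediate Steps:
-14043/(-13737)/(-1780) - 5312/m = -14043/(-13737)/(-1780) - 5312/(-6380) = -14043*(-1/13737)*(-1/1780) - 5312*(-1/6380) = (4681/4579)*(-1/1780) + 1328/1595 = -4681/8150620 + 1328/1595 = 2163311433/2600047780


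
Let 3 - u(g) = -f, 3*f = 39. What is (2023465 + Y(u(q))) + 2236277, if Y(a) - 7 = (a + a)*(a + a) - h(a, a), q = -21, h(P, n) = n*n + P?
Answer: 4260501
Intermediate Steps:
h(P, n) = P + n² (h(P, n) = n² + P = P + n²)
f = 13 (f = (⅓)*39 = 13)
u(g) = 16 (u(g) = 3 - (-1)*13 = 3 - 1*(-13) = 3 + 13 = 16)
Y(a) = 7 - a + 3*a² (Y(a) = 7 + ((a + a)*(a + a) - (a + a²)) = 7 + ((2*a)*(2*a) + (-a - a²)) = 7 + (4*a² + (-a - a²)) = 7 + (-a + 3*a²) = 7 - a + 3*a²)
(2023465 + Y(u(q))) + 2236277 = (2023465 + (7 - 1*16 + 3*16²)) + 2236277 = (2023465 + (7 - 16 + 3*256)) + 2236277 = (2023465 + (7 - 16 + 768)) + 2236277 = (2023465 + 759) + 2236277 = 2024224 + 2236277 = 4260501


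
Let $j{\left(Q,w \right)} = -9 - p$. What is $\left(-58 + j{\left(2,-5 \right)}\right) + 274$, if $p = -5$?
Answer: $212$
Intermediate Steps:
$j{\left(Q,w \right)} = -4$ ($j{\left(Q,w \right)} = -9 - -5 = -9 + 5 = -4$)
$\left(-58 + j{\left(2,-5 \right)}\right) + 274 = \left(-58 - 4\right) + 274 = -62 + 274 = 212$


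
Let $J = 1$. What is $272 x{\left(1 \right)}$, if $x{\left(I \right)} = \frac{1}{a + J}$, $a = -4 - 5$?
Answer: $-34$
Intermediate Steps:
$a = -9$ ($a = -4 - 5 = -9$)
$x{\left(I \right)} = - \frac{1}{8}$ ($x{\left(I \right)} = \frac{1}{-9 + 1} = \frac{1}{-8} = - \frac{1}{8}$)
$272 x{\left(1 \right)} = 272 \left(- \frac{1}{8}\right) = -34$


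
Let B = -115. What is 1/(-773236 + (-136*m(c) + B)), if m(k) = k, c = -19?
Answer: -1/770767 ≈ -1.2974e-6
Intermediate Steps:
1/(-773236 + (-136*m(c) + B)) = 1/(-773236 + (-136*(-19) - 115)) = 1/(-773236 + (2584 - 115)) = 1/(-773236 + 2469) = 1/(-770767) = -1/770767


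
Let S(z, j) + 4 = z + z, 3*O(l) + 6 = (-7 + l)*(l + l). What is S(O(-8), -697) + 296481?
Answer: 296633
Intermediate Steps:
O(l) = -2 + 2*l*(-7 + l)/3 (O(l) = -2 + ((-7 + l)*(l + l))/3 = -2 + ((-7 + l)*(2*l))/3 = -2 + (2*l*(-7 + l))/3 = -2 + 2*l*(-7 + l)/3)
S(z, j) = -4 + 2*z (S(z, j) = -4 + (z + z) = -4 + 2*z)
S(O(-8), -697) + 296481 = (-4 + 2*(-2 - 14/3*(-8) + (2/3)*(-8)**2)) + 296481 = (-4 + 2*(-2 + 112/3 + (2/3)*64)) + 296481 = (-4 + 2*(-2 + 112/3 + 128/3)) + 296481 = (-4 + 2*78) + 296481 = (-4 + 156) + 296481 = 152 + 296481 = 296633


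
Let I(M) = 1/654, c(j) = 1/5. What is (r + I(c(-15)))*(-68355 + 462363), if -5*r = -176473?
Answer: 7578963670796/545 ≈ 1.3906e+10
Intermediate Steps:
r = 176473/5 (r = -⅕*(-176473) = 176473/5 ≈ 35295.)
c(j) = ⅕
I(M) = 1/654
(r + I(c(-15)))*(-68355 + 462363) = (176473/5 + 1/654)*(-68355 + 462363) = (115413347/3270)*394008 = 7578963670796/545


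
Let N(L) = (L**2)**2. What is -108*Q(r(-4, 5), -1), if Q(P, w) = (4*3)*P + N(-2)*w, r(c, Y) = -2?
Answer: 4320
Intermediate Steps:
N(L) = L**4
Q(P, w) = 12*P + 16*w (Q(P, w) = (4*3)*P + (-2)**4*w = 12*P + 16*w)
-108*Q(r(-4, 5), -1) = -108*(12*(-2) + 16*(-1)) = -108*(-24 - 16) = -108*(-40) = 4320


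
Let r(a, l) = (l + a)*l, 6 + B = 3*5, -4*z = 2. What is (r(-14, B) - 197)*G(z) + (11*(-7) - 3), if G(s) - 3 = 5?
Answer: -2016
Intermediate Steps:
z = -½ (z = -¼*2 = -½ ≈ -0.50000)
B = 9 (B = -6 + 3*5 = -6 + 15 = 9)
r(a, l) = l*(a + l) (r(a, l) = (a + l)*l = l*(a + l))
G(s) = 8 (G(s) = 3 + 5 = 8)
(r(-14, B) - 197)*G(z) + (11*(-7) - 3) = (9*(-14 + 9) - 197)*8 + (11*(-7) - 3) = (9*(-5) - 197)*8 + (-77 - 3) = (-45 - 197)*8 - 80 = -242*8 - 80 = -1936 - 80 = -2016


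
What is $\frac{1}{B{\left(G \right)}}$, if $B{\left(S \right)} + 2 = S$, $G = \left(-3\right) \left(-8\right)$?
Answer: $\frac{1}{22} \approx 0.045455$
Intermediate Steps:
$G = 24$
$B{\left(S \right)} = -2 + S$
$\frac{1}{B{\left(G \right)}} = \frac{1}{-2 + 24} = \frac{1}{22}$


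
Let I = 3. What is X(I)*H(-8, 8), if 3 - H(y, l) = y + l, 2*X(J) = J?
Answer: 9/2 ≈ 4.5000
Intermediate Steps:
X(J) = J/2
H(y, l) = 3 - l - y (H(y, l) = 3 - (y + l) = 3 - (l + y) = 3 + (-l - y) = 3 - l - y)
X(I)*H(-8, 8) = ((½)*3)*(3 - 1*8 - 1*(-8)) = 3*(3 - 8 + 8)/2 = (3/2)*3 = 9/2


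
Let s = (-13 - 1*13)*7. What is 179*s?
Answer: -32578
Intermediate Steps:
s = -182 (s = (-13 - 13)*7 = -26*7 = -182)
179*s = 179*(-182) = -32578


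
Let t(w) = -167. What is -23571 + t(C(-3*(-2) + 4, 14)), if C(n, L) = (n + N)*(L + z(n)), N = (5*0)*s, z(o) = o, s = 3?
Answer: -23738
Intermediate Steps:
N = 0 (N = (5*0)*3 = 0*3 = 0)
C(n, L) = n*(L + n) (C(n, L) = (n + 0)*(L + n) = n*(L + n))
-23571 + t(C(-3*(-2) + 4, 14)) = -23571 - 167 = -23738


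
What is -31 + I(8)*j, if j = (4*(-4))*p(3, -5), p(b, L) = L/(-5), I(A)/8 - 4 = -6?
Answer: 225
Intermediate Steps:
I(A) = -16 (I(A) = 32 + 8*(-6) = 32 - 48 = -16)
p(b, L) = -L/5 (p(b, L) = L*(-⅕) = -L/5)
j = -16 (j = (4*(-4))*(-⅕*(-5)) = -16*1 = -16)
-31 + I(8)*j = -31 - 16*(-16) = -31 + 256 = 225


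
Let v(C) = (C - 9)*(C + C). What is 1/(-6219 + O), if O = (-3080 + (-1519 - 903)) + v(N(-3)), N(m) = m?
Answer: -1/11649 ≈ -8.5844e-5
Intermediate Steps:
v(C) = 2*C*(-9 + C) (v(C) = (-9 + C)*(2*C) = 2*C*(-9 + C))
O = -5430 (O = (-3080 + (-1519 - 903)) + 2*(-3)*(-9 - 3) = (-3080 - 2422) + 2*(-3)*(-12) = -5502 + 72 = -5430)
1/(-6219 + O) = 1/(-6219 - 5430) = 1/(-11649) = -1/11649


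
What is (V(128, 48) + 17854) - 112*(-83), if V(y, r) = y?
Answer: 27278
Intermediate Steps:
(V(128, 48) + 17854) - 112*(-83) = (128 + 17854) - 112*(-83) = 17982 + 9296 = 27278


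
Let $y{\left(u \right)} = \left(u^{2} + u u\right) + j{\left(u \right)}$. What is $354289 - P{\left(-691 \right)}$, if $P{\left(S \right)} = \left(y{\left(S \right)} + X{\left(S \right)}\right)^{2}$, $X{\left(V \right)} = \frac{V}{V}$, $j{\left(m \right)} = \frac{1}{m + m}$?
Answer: $- \frac{1741762785081024189}{1909924} \approx -9.1195 \cdot 10^{11}$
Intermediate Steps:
$j{\left(m \right)} = \frac{1}{2 m}$
$y{\left(u \right)} = \frac{1}{2 u} + 2 u^{2}$ ($y{\left(u \right)} = \left(u^{2} + u u\right) + \frac{1}{2 u} = \left(u^{2} + u^{2}\right) + \frac{1}{2 u} = 2 u^{2} + \frac{1}{2 u} = \frac{1}{2 u} + 2 u^{2}$)
$X{\left(V \right)} = 1$
$P{\left(S \right)} = \left(1 + \frac{1 + 4 S^{3}}{2 S}\right)^{2}$ ($P{\left(S \right)} = \left(\frac{1 + 4 S^{3}}{2 S} + 1\right)^{2} = \left(1 + \frac{1 + 4 S^{3}}{2 S}\right)^{2}$)
$354289 - P{\left(-691 \right)} = 354289 - \frac{\left(1 + 2 \left(-691\right) + 4 \left(-691\right)^{3}\right)^{2}}{4 \cdot 477481} = 354289 - \frac{1}{4} \cdot \frac{1}{477481} \left(1 - 1382 + 4 \left(-329939371\right)\right)^{2} = 354289 - \frac{1}{4} \cdot \frac{1}{477481} \left(1 - 1382 - 1319757484\right)^{2} = 354289 - \frac{1}{4} \cdot \frac{1}{477481} \left(-1319758865\right)^{2} = 354289 - \frac{1}{4} \cdot \frac{1}{477481} \cdot 1741763461746088225 = 354289 - \frac{1741763461746088225}{1909924} = - \frac{1741762785081024189}{1909924}$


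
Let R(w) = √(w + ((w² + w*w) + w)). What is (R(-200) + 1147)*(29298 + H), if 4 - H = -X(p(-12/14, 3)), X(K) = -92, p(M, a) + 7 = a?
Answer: 33503870 + 584200*√199 ≈ 4.1745e+7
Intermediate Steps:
p(M, a) = -7 + a
R(w) = √(2*w + 2*w²) (R(w) = √(w + ((w² + w²) + w)) = √(w + (2*w² + w)) = √(w + (w + 2*w²)) = √(2*w + 2*w²))
H = -88 (H = 4 - (-1)*(-92) = 4 - 1*92 = 4 - 92 = -88)
(R(-200) + 1147)*(29298 + H) = (√2*√(-200*(1 - 200)) + 1147)*(29298 - 88) = (√2*√(-200*(-199)) + 1147)*29210 = (√2*√39800 + 1147)*29210 = (√2*(10*√398) + 1147)*29210 = (20*√199 + 1147)*29210 = (1147 + 20*√199)*29210 = 33503870 + 584200*√199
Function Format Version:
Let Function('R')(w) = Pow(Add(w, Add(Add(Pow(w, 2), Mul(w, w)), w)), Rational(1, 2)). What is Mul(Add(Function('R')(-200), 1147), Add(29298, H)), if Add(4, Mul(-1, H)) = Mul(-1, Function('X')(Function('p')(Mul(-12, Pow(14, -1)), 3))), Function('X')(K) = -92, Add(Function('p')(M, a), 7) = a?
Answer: Add(33503870, Mul(584200, Pow(199, Rational(1, 2)))) ≈ 4.1745e+7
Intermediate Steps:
Function('p')(M, a) = Add(-7, a)
Function('R')(w) = Pow(Add(Mul(2, w), Mul(2, Pow(w, 2))), Rational(1, 2)) (Function('R')(w) = Pow(Add(w, Add(Add(Pow(w, 2), Pow(w, 2)), w)), Rational(1, 2)) = Pow(Add(w, Add(Mul(2, Pow(w, 2)), w)), Rational(1, 2)) = Pow(Add(w, Add(w, Mul(2, Pow(w, 2)))), Rational(1, 2)) = Pow(Add(Mul(2, w), Mul(2, Pow(w, 2))), Rational(1, 2)))
H = -88 (H = Add(4, Mul(-1, Mul(-1, -92))) = Add(4, Mul(-1, 92)) = Add(4, -92) = -88)
Mul(Add(Function('R')(-200), 1147), Add(29298, H)) = Mul(Add(Mul(Pow(2, Rational(1, 2)), Pow(Mul(-200, Add(1, -200)), Rational(1, 2))), 1147), Add(29298, -88)) = Mul(Add(Mul(Pow(2, Rational(1, 2)), Pow(Mul(-200, -199), Rational(1, 2))), 1147), 29210) = Mul(Add(Mul(Pow(2, Rational(1, 2)), Pow(39800, Rational(1, 2))), 1147), 29210) = Mul(Add(Mul(Pow(2, Rational(1, 2)), Mul(10, Pow(398, Rational(1, 2)))), 1147), 29210) = Mul(Add(Mul(20, Pow(199, Rational(1, 2))), 1147), 29210) = Mul(Add(1147, Mul(20, Pow(199, Rational(1, 2)))), 29210) = Add(33503870, Mul(584200, Pow(199, Rational(1, 2))))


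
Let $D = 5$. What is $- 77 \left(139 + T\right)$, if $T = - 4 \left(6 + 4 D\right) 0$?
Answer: $-10703$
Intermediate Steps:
$T = 0$ ($T = - 4 \left(6 + 4 \cdot 5\right) 0 = - 4 \left(6 + 20\right) 0 = \left(-4\right) 26 \cdot 0 = \left(-104\right) 0 = 0$)
$- 77 \left(139 + T\right) = - 77 \left(139 + 0\right) = \left(-77\right) 139 = -10703$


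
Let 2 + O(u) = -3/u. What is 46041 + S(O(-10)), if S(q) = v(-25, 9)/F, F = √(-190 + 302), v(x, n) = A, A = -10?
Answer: 46041 - 5*√7/14 ≈ 46040.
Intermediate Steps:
v(x, n) = -10
F = 4*√7 (F = √112 = 4*√7 ≈ 10.583)
O(u) = -2 - 3/u
S(q) = -5*√7/14 (S(q) = -10*√7/28 = -5*√7/14)
46041 + S(O(-10)) = 46041 - 5*√7/14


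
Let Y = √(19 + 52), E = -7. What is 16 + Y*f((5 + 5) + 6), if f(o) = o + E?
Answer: 16 + 9*√71 ≈ 91.835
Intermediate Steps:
f(o) = -7 + o (f(o) = o - 7 = -7 + o)
Y = √71 ≈ 8.4261
16 + Y*f((5 + 5) + 6) = 16 + √71*(-7 + ((5 + 5) + 6)) = 16 + √71*(-7 + (10 + 6)) = 16 + √71*(-7 + 16) = 16 + √71*9 = 16 + 9*√71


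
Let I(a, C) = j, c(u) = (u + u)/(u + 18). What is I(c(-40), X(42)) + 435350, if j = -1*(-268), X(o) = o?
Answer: 435618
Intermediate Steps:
c(u) = 2*u/(18 + u) (c(u) = (2*u)/(18 + u) = 2*u/(18 + u))
j = 268
I(a, C) = 268
I(c(-40), X(42)) + 435350 = 268 + 435350 = 435618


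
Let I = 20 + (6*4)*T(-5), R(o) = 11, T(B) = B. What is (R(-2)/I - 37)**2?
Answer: 13771521/10000 ≈ 1377.2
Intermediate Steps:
I = -100 (I = 20 + (6*4)*(-5) = 20 + 24*(-5) = 20 - 120 = -100)
(R(-2)/I - 37)**2 = (11/(-100) - 37)**2 = (11*(-1/100) - 37)**2 = (-11/100 - 37)**2 = (-3711/100)**2 = 13771521/10000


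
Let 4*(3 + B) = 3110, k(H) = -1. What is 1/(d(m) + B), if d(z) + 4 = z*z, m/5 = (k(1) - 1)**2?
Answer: 2/2341 ≈ 0.00085434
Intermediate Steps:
m = 20 (m = 5*(-1 - 1)**2 = 5*(-2)**2 = 5*4 = 20)
d(z) = -4 + z**2 (d(z) = -4 + z*z = -4 + z**2)
B = 1549/2 (B = -3 + (1/4)*3110 = -3 + 1555/2 = 1549/2 ≈ 774.50)
1/(d(m) + B) = 1/((-4 + 20**2) + 1549/2) = 1/((-4 + 400) + 1549/2) = 1/(396 + 1549/2) = 1/(2341/2) = 2/2341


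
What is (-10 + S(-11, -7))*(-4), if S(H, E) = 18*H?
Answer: 832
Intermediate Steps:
(-10 + S(-11, -7))*(-4) = (-10 + 18*(-11))*(-4) = (-10 - 198)*(-4) = -208*(-4) = 832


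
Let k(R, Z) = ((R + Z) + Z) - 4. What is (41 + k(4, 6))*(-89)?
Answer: -4717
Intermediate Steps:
k(R, Z) = -4 + R + 2*Z (k(R, Z) = (R + 2*Z) - 4 = -4 + R + 2*Z)
(41 + k(4, 6))*(-89) = (41 + (-4 + 4 + 2*6))*(-89) = (41 + (-4 + 4 + 12))*(-89) = (41 + 12)*(-89) = 53*(-89) = -4717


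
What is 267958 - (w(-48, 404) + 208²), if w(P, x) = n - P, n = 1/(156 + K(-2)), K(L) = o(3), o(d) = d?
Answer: 35718713/159 ≈ 2.2465e+5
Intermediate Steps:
K(L) = 3
n = 1/159 (n = 1/(156 + 3) = 1/159 ≈ 0.0062893)
w(P, x) = 1/159 - P
267958 - (w(-48, 404) + 208²) = 267958 - ((1/159 - 1*(-48)) + 208²) = 267958 - ((1/159 + 48) + 43264) = 267958 - (7633/159 + 43264) = 267958 - 1*6886609/159 = 267958 - 6886609/159 = 35718713/159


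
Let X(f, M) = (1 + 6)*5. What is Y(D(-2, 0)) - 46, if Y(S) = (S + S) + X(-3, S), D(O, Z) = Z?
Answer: -11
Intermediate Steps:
X(f, M) = 35 (X(f, M) = 7*5 = 35)
Y(S) = 35 + 2*S (Y(S) = (S + S) + 35 = 2*S + 35 = 35 + 2*S)
Y(D(-2, 0)) - 46 = (35 + 2*0) - 46 = (35 + 0) - 46 = 35 - 46 = -11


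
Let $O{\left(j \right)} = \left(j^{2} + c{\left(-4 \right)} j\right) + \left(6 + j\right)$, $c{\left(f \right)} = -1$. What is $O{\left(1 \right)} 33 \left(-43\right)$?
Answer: $-9933$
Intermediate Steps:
$O{\left(j \right)} = 6 + j^{2}$ ($O{\left(j \right)} = \left(j^{2} - j\right) + \left(6 + j\right) = 6 + j^{2}$)
$O{\left(1 \right)} 33 \left(-43\right) = \left(6 + 1^{2}\right) 33 \left(-43\right) = \left(6 + 1\right) 33 \left(-43\right) = 7 \cdot 33 \left(-43\right) = 231 \left(-43\right) = -9933$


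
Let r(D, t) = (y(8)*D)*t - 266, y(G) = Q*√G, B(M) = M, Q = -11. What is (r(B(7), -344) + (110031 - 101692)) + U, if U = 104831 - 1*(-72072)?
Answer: 184976 + 52976*√2 ≈ 2.5990e+5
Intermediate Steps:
y(G) = -11*√G
r(D, t) = -266 - 22*D*t*√2 (r(D, t) = ((-22*√2)*D)*t - 266 = (-22*D*√2)*t - 266 = -22*D*t*√2 - 266 = -266 - 22*D*t*√2)
U = 176903 (U = 104831 + 72072 = 176903)
(r(B(7), -344) + (110031 - 101692)) + U = ((-266 - 22*7*(-344)*√2) + (110031 - 101692)) + 176903 = ((-266 + 52976*√2) + 8339) + 176903 = (8073 + 52976*√2) + 176903 = 184976 + 52976*√2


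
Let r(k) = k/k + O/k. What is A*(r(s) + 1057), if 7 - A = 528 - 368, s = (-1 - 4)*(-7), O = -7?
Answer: -809217/5 ≈ -1.6184e+5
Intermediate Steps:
s = 35 (s = -5*(-7) = 35)
A = -153 (A = 7 - (528 - 368) = 7 - 1*160 = 7 - 160 = -153)
r(k) = 1 - 7/k (r(k) = k/k - 7/k = 1 - 7/k)
A*(r(s) + 1057) = -153*((-7 + 35)/35 + 1057) = -153*((1/35)*28 + 1057) = -153*(⅘ + 1057) = -153*5289/5 = -809217/5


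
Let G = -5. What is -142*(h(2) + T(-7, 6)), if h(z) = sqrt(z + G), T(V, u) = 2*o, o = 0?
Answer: -142*I*sqrt(3) ≈ -245.95*I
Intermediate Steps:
T(V, u) = 0 (T(V, u) = 2*0 = 0)
h(z) = sqrt(-5 + z) (h(z) = sqrt(z - 5) = sqrt(-5 + z))
-142*(h(2) + T(-7, 6)) = -142*(sqrt(-5 + 2) + 0) = -142*(sqrt(-3) + 0) = -142*(I*sqrt(3) + 0) = -142*I*sqrt(3)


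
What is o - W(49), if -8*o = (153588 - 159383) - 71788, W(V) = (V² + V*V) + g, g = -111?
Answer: 40055/8 ≈ 5006.9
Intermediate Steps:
W(V) = -111 + 2*V² (W(V) = (V² + V*V) - 111 = (V² + V²) - 111 = 2*V² - 111 = -111 + 2*V²)
o = 77583/8 (o = -((153588 - 159383) - 71788)/8 = -(-5795 - 71788)/8 = -⅛*(-77583) = 77583/8 ≈ 9697.9)
o - W(49) = 77583/8 - (-111 + 2*49²) = 77583/8 - (-111 + 2*2401) = 77583/8 - (-111 + 4802) = 77583/8 - 1*4691 = 77583/8 - 4691 = 40055/8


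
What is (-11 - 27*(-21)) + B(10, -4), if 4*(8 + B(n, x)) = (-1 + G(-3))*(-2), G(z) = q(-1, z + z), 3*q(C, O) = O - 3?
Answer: 550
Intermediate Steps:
q(C, O) = -1 + O/3 (q(C, O) = (O - 3)/3 = (-3 + O)/3 = -1 + O/3)
G(z) = -1 + 2*z/3 (G(z) = -1 + (z + z)/3 = -1 + (2*z)/3 = -1 + 2*z/3)
B(n, x) = -6 (B(n, x) = -8 + ((-1 + (-1 + (⅔)*(-3)))*(-2))/4 = -8 + ((-1 + (-1 - 2))*(-2))/4 = -8 + ((-1 - 3)*(-2))/4 = -8 + (-4*(-2))/4 = -8 + (¼)*8 = -8 + 2 = -6)
(-11 - 27*(-21)) + B(10, -4) = (-11 - 27*(-21)) - 6 = (-11 + 567) - 6 = 556 - 6 = 550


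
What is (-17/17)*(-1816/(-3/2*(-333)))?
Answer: 3632/999 ≈ 3.6356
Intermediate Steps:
(-17/17)*(-1816/(-3/2*(-333))) = (-17*1/17)*(-1816/(-3*1/2*(-333))) = -(-1816)/((-3/2*(-333))) = -(-1816)/999/2 = -(-1816)*2/999 = -1*(-3632/999) = 3632/999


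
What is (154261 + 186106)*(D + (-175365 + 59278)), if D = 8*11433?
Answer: -8380856641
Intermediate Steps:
D = 91464
(154261 + 186106)*(D + (-175365 + 59278)) = (154261 + 186106)*(91464 + (-175365 + 59278)) = 340367*(91464 - 116087) = 340367*(-24623) = -8380856641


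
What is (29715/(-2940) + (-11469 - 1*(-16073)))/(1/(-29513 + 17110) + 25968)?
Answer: 1595385487/9018270884 ≈ 0.17691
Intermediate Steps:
(29715/(-2940) + (-11469 - 1*(-16073)))/(1/(-29513 + 17110) + 25968) = (29715*(-1/2940) + (-11469 + 16073))/(1/(-12403) + 25968) = (-283/28 + 4604)/(-1/12403 + 25968) = 128629/(28*(322081103/12403)) = (128629/28)*(12403/322081103) = 1595385487/9018270884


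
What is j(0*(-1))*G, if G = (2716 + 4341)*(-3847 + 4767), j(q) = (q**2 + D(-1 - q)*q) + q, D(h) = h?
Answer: 0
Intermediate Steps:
j(q) = q + q**2 + q*(-1 - q) (j(q) = (q**2 + (-1 - q)*q) + q = (q**2 + q*(-1 - q)) + q = q + q**2 + q*(-1 - q))
G = 6492440 (G = 7057*920 = 6492440)
j(0*(-1))*G = 0*6492440 = 0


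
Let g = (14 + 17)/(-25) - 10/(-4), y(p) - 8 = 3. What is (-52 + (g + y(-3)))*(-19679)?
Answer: 39102173/50 ≈ 7.8204e+5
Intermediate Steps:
y(p) = 11 (y(p) = 8 + 3 = 11)
g = 63/50 (g = 31*(-1/25) - 10*(-¼) = -31/25 + 5/2 = 63/50 ≈ 1.2600)
(-52 + (g + y(-3)))*(-19679) = (-52 + (63/50 + 11))*(-19679) = (-52 + 613/50)*(-19679) = -1987/50*(-19679) = 39102173/50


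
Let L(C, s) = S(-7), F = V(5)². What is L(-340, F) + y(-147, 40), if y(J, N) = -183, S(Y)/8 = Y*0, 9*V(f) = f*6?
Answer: -183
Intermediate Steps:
V(f) = 2*f/3 (V(f) = (f*6)/9 = (6*f)/9 = 2*f/3)
S(Y) = 0 (S(Y) = 8*(Y*0) = 8*0 = 0)
F = 100/9 (F = ((⅔)*5)² = (10/3)² = 100/9 ≈ 11.111)
L(C, s) = 0
L(-340, F) + y(-147, 40) = 0 - 183 = -183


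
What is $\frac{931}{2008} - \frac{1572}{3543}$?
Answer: $\frac{47319}{2371448} \approx 0.019954$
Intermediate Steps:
$\frac{931}{2008} - \frac{1572}{3543} = 931 \cdot \frac{1}{2008} - \frac{524}{1181} = \frac{931}{2008} - \frac{524}{1181} = \frac{47319}{2371448}$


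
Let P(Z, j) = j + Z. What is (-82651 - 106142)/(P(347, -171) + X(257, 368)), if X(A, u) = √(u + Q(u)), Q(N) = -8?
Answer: -4153446/3827 + 566379*√10/15308 ≈ -968.30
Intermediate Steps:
X(A, u) = √(-8 + u) (X(A, u) = √(u - 8) = √(-8 + u))
P(Z, j) = Z + j
(-82651 - 106142)/(P(347, -171) + X(257, 368)) = (-82651 - 106142)/((347 - 171) + √(-8 + 368)) = -188793/(176 + √360) = -188793/(176 + 6*√10)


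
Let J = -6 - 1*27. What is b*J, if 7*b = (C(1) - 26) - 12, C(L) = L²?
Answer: 1221/7 ≈ 174.43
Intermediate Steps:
J = -33 (J = -6 - 27 = -33)
b = -37/7 (b = ((1² - 26) - 12)/7 = ((1 - 26) - 12)/7 = (-25 - 12)/7 = (⅐)*(-37) = -37/7 ≈ -5.2857)
b*J = -37/7*(-33) = 1221/7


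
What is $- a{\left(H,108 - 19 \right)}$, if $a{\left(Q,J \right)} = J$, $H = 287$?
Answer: $-89$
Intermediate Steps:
$- a{\left(H,108 - 19 \right)} = - (108 - 19) = \left(-1\right) 89 = -89$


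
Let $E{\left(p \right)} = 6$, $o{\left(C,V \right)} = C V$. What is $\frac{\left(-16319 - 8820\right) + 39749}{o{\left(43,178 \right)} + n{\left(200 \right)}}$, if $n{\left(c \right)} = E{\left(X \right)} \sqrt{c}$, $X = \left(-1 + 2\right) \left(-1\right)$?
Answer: $\frac{27956235}{14644129} - \frac{219150 \sqrt{2}}{14644129} \approx 1.8879$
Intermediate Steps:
$X = -1$ ($X = 1 \left(-1\right) = -1$)
$n{\left(c \right)} = 6 \sqrt{c}$
$\frac{\left(-16319 - 8820\right) + 39749}{o{\left(43,178 \right)} + n{\left(200 \right)}} = \frac{\left(-16319 - 8820\right) + 39749}{43 \cdot 178 + 6 \sqrt{200}} = \frac{-25139 + 39749}{7654 + 6 \cdot 10 \sqrt{2}} = \frac{14610}{7654 + 60 \sqrt{2}}$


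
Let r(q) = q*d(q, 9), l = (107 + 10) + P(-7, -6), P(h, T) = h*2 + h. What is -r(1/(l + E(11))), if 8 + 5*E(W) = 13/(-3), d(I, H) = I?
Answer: -225/1968409 ≈ -0.00011431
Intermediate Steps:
P(h, T) = 3*h (P(h, T) = 2*h + h = 3*h)
E(W) = -37/15 (E(W) = -8/5 + (13/(-3))/5 = -8/5 + (13*(-⅓))/5 = -8/5 + (⅕)*(-13/3) = -8/5 - 13/15 = -37/15)
l = 96 (l = (107 + 10) + 3*(-7) = 117 - 21 = 96)
r(q) = q² (r(q) = q*q = q²)
-r(1/(l + E(11))) = -(1/(96 - 37/15))² = -(1/(1403/15))² = -(15/1403)² = -1*225/1968409 = -225/1968409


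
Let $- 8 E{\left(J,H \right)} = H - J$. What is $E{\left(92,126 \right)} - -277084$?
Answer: $\frac{1108319}{4} \approx 2.7708 \cdot 10^{5}$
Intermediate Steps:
$E{\left(J,H \right)} = - \frac{H}{8} + \frac{J}{8}$ ($E{\left(J,H \right)} = - \frac{H - J}{8} = - \frac{H}{8} + \frac{J}{8}$)
$E{\left(92,126 \right)} - -277084 = \left(\left(- \frac{1}{8}\right) 126 + \frac{1}{8} \cdot 92\right) - -277084 = \left(- \frac{63}{4} + \frac{23}{2}\right) + 277084 = - \frac{17}{4} + 277084 = \frac{1108319}{4}$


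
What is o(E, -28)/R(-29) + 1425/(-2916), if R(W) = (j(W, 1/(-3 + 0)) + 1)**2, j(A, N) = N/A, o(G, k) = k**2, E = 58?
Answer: 22516652/29403 ≈ 765.79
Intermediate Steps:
R(W) = (1 - 1/(3*W))**2 (R(W) = (1/((-3 + 0)*W) + 1)**2 = (1/((-3)*W) + 1)**2 = (-1/(3*W) + 1)**2 = (1 - 1/(3*W))**2)
o(E, -28)/R(-29) + 1425/(-2916) = (-28)**2/(((1/9)*(-1 + 3*(-29))**2/(-29)**2)) + 1425/(-2916) = 784/(((1/9)*(1/841)*(-1 - 87)**2)) + 1425*(-1/2916) = 784/(((1/9)*(1/841)*(-88)**2)) - 475/972 = 784/(((1/9)*(1/841)*7744)) - 475/972 = 784/(7744/7569) - 475/972 = 784*(7569/7744) - 475/972 = 370881/484 - 475/972 = 22516652/29403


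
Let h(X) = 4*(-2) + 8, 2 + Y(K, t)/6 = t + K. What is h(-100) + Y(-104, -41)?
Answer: -882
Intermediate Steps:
Y(K, t) = -12 + 6*K + 6*t (Y(K, t) = -12 + 6*(t + K) = -12 + 6*(K + t) = -12 + (6*K + 6*t) = -12 + 6*K + 6*t)
h(X) = 0 (h(X) = -8 + 8 = 0)
h(-100) + Y(-104, -41) = 0 + (-12 + 6*(-104) + 6*(-41)) = 0 + (-12 - 624 - 246) = 0 - 882 = -882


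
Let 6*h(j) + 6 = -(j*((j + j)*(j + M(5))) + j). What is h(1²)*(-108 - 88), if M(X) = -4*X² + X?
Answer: -17738/3 ≈ -5912.7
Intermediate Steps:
M(X) = X - 4*X²
h(j) = -1 - j/6 - j²*(-95 + j)/3 (h(j) = -1 + (-(j*((j + j)*(j + 5*(1 - 4*5))) + j))/6 = -1 + (-(j*((2*j)*(j + 5*(1 - 20))) + j))/6 = -1 + (-(j*((2*j)*(j + 5*(-19))) + j))/6 = -1 + (-(j*((2*j)*(j - 95)) + j))/6 = -1 + (-(j*((2*j)*(-95 + j)) + j))/6 = -1 + (-(j*(2*j*(-95 + j)) + j))/6 = -1 + (-(2*j²*(-95 + j) + j))/6 = -1 + (-(j + 2*j²*(-95 + j)))/6 = -1 + (-j - 2*j²*(-95 + j))/6 = -1 + (-j/6 - j²*(-95 + j)/3) = -1 - j/6 - j²*(-95 + j)/3)
h(1²)*(-108 - 88) = (-1 - (1²)³/3 - ⅙*1² + 95*(1²)²/3)*(-108 - 88) = (-1 - ⅓*1³ - ⅙*1 + (95/3)*1²)*(-196) = (-1 - ⅓*1 - ⅙ + (95/3)*1)*(-196) = (-1 - ⅓ - ⅙ + 95/3)*(-196) = (181/6)*(-196) = -17738/3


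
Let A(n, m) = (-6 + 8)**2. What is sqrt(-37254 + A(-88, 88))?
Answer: 5*I*sqrt(1490) ≈ 193.0*I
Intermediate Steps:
A(n, m) = 4 (A(n, m) = 2**2 = 4)
sqrt(-37254 + A(-88, 88)) = sqrt(-37254 + 4) = sqrt(-37250) = 5*I*sqrt(1490)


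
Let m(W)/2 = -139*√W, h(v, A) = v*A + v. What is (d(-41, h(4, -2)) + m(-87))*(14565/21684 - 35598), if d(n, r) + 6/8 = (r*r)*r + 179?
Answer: -117584952473/28912 + 257297489*I*√87/26 ≈ -4.067e+6 + 9.2304e+7*I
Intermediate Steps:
h(v, A) = v + A*v (h(v, A) = A*v + v = v + A*v)
d(n, r) = 713/4 + r³ (d(n, r) = -¾ + ((r*r)*r + 179) = -¾ + (r²*r + 179) = -¾ + (r³ + 179) = -¾ + (179 + r³) = 713/4 + r³)
m(W) = -278*√W (m(W) = 2*(-139*√W) = -278*√W)
(d(-41, h(4, -2)) + m(-87))*(14565/21684 - 35598) = ((713/4 + (4*(1 - 2))³) - 278*I*√87)*(14565/21684 - 35598) = ((713/4 + (4*(-1))³) - 278*I*√87)*(14565*(1/21684) - 35598) = ((713/4 + (-4)³) - 278*I*√87)*(4855/7228 - 35598) = ((713/4 - 64) - 278*I*√87)*(-257297489/7228) = (457/4 - 278*I*√87)*(-257297489/7228) = -117584952473/28912 + 257297489*I*√87/26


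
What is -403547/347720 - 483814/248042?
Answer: -134164204527/43124582120 ≈ -3.1111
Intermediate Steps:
-403547/347720 - 483814/248042 = -403547*1/347720 - 483814*1/248042 = -403547/347720 - 241907/124021 = -134164204527/43124582120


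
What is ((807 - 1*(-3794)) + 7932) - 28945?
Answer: -16412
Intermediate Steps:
((807 - 1*(-3794)) + 7932) - 28945 = ((807 + 3794) + 7932) - 28945 = (4601 + 7932) - 28945 = 12533 - 28945 = -16412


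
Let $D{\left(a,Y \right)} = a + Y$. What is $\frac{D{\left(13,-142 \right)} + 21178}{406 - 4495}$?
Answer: $- \frac{21049}{4089} \approx -5.1477$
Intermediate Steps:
$D{\left(a,Y \right)} = Y + a$
$\frac{D{\left(13,-142 \right)} + 21178}{406 - 4495} = \frac{\left(-142 + 13\right) + 21178}{406 - 4495} = \frac{-129 + 21178}{-4089} = 21049 \left(- \frac{1}{4089}\right) = - \frac{21049}{4089}$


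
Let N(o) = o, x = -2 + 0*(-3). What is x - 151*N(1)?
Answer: -153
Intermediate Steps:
x = -2 (x = -2 + 0 = -2)
x - 151*N(1) = -2 - 151*1 = -2 - 151 = -153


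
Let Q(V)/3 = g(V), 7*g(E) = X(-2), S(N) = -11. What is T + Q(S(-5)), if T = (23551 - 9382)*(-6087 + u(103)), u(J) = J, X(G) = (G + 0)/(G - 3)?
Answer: -2967555354/35 ≈ -8.4787e+7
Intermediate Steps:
X(G) = G/(-3 + G)
g(E) = 2/35 (g(E) = (-2/(-3 - 2))/7 = (-2/(-5))/7 = (-2*(-⅕))/7 = (⅐)*(⅖) = 2/35)
Q(V) = 6/35 (Q(V) = 3*(2/35) = 6/35)
T = -84787296 (T = (23551 - 9382)*(-6087 + 103) = 14169*(-5984) = -84787296)
T + Q(S(-5)) = -84787296 + 6/35 = -2967555354/35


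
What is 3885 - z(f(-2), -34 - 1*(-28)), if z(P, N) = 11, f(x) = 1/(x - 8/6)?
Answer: 3874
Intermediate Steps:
f(x) = 1/(-4/3 + x) (f(x) = 1/(x - 8*⅙) = 1/(x - 4/3) = 1/(-4/3 + x))
3885 - z(f(-2), -34 - 1*(-28)) = 3885 - 1*11 = 3885 - 11 = 3874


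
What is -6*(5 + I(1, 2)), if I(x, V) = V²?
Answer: -54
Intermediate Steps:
-6*(5 + I(1, 2)) = -6*(5 + 2²) = -6*(5 + 4) = -6*9 = -54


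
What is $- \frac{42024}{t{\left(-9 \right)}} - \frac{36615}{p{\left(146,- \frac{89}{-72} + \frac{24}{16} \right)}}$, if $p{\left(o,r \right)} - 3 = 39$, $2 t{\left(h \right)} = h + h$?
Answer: $\frac{159497}{42} \approx 3797.5$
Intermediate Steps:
$t{\left(h \right)} = h$ ($t{\left(h \right)} = \frac{h + h}{2} = \frac{2 h}{2} = h$)
$p{\left(o,r \right)} = 42$ ($p{\left(o,r \right)} = 3 + 39 = 42$)
$- \frac{42024}{t{\left(-9 \right)}} - \frac{36615}{p{\left(146,- \frac{89}{-72} + \frac{24}{16} \right)}} = - \frac{42024}{-9} - \frac{36615}{42} = \left(-42024\right) \left(- \frac{1}{9}\right) - \frac{12205}{14} = \frac{14008}{3} - \frac{12205}{14} = \frac{159497}{42}$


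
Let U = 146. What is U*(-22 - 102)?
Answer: -18104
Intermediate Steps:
U*(-22 - 102) = 146*(-22 - 102) = 146*(-124) = -18104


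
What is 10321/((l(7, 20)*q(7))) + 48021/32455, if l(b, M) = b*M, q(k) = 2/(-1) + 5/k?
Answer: -13052971/233676 ≈ -55.859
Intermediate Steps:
q(k) = -2 + 5/k (q(k) = 2*(-1) + 5/k = -2 + 5/k)
l(b, M) = M*b
10321/((l(7, 20)*q(7))) + 48021/32455 = 10321/(((20*7)*(-2 + 5/7))) + 48021/32455 = 10321/((140*(-2 + 5*(⅐)))) + 48021*(1/32455) = 10321/((140*(-2 + 5/7))) + 48021/32455 = 10321/((140*(-9/7))) + 48021/32455 = 10321/(-180) + 48021/32455 = 10321*(-1/180) + 48021/32455 = -10321/180 + 48021/32455 = -13052971/233676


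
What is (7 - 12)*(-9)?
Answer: 45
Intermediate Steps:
(7 - 12)*(-9) = -5*(-9) = 45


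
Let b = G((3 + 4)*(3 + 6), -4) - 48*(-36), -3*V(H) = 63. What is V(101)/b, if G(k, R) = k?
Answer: -7/597 ≈ -0.011725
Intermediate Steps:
V(H) = -21 (V(H) = -1/3*63 = -21)
b = 1791 (b = (3 + 4)*(3 + 6) - 48*(-36) = 7*9 + 1728 = 63 + 1728 = 1791)
V(101)/b = -21/1791 = -21*1/1791 = -7/597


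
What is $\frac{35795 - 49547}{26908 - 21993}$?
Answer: $- \frac{13752}{4915} \approx -2.798$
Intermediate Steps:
$\frac{35795 - 49547}{26908 - 21993} = - \frac{13752}{4915}$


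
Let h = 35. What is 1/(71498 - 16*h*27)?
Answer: 1/56378 ≈ 1.7737e-5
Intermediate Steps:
1/(71498 - 16*h*27) = 1/(71498 - 16*35*27) = 1/(71498 - 560*27) = 1/(71498 - 15120) = 1/56378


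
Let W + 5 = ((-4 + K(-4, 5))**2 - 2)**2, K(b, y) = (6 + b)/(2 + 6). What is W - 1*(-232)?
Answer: 95361/256 ≈ 372.50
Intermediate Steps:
K(b, y) = 3/4 + b/8 (K(b, y) = (6 + b)/8 = (6 + b)*(1/8) = 3/4 + b/8)
W = 35969/256 (W = -5 + ((-4 + (3/4 + (1/8)*(-4)))**2 - 2)**2 = -5 + ((-4 + (3/4 - 1/2))**2 - 2)**2 = -5 + ((-4 + 1/4)**2 - 2)**2 = -5 + ((-15/4)**2 - 2)**2 = -5 + (225/16 - 2)**2 = -5 + (193/16)**2 = -5 + 37249/256 = 35969/256 ≈ 140.50)
W - 1*(-232) = 35969/256 - 1*(-232) = 35969/256 + 232 = 95361/256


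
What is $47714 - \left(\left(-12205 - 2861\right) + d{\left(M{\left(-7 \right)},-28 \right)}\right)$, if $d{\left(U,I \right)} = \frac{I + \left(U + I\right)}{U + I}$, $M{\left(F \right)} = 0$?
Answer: $62778$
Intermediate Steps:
$d{\left(U,I \right)} = \frac{U + 2 I}{I + U}$ ($d{\left(U,I \right)} = \frac{I + \left(I + U\right)}{I + U} = \frac{U + 2 I}{I + U}$)
$47714 - \left(\left(-12205 - 2861\right) + d{\left(M{\left(-7 \right)},-28 \right)}\right) = 47714 - \left(\left(-12205 - 2861\right) + \frac{0 + 2 \left(-28\right)}{-28 + 0}\right) = 47714 - \left(-15066 + \frac{0 - 56}{-28}\right) = 47714 - \left(-15066 - -2\right) = 47714 - \left(-15066 + 2\right) = 47714 - -15064 = 47714 + 15064 = 62778$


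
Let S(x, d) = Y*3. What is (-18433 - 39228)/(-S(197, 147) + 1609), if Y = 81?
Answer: -57661/1366 ≈ -42.212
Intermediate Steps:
S(x, d) = 243 (S(x, d) = 81*3 = 243)
(-18433 - 39228)/(-S(197, 147) + 1609) = (-18433 - 39228)/(-1*243 + 1609) = -57661/(-243 + 1609) = -57661/1366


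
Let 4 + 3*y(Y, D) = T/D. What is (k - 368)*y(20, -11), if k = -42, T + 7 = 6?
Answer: 17630/33 ≈ 534.24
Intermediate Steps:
T = -1 (T = -7 + 6 = -1)
y(Y, D) = -4/3 - 1/(3*D) (y(Y, D) = -4/3 + (-1/D)/3 = -4/3 - 1/(3*D))
(k - 368)*y(20, -11) = (-42 - 368)*((⅓)*(-1 - 4*(-11))/(-11)) = -410*(-1)*(-1 + 44)/(3*11) = -410*(-1)*43/(3*11) = -410*(-43/33) = 17630/33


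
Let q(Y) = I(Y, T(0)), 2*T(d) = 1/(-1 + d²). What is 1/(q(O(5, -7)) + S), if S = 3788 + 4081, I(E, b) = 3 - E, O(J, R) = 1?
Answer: 1/7871 ≈ 0.00012705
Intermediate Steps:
T(d) = 1/(2*(-1 + d²))
q(Y) = 3 - Y
S = 7869
1/(q(O(5, -7)) + S) = 1/((3 - 1*1) + 7869) = 1/((3 - 1) + 7869) = 1/(2 + 7869) = 1/7871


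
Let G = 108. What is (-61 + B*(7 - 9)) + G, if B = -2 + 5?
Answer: 41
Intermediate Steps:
B = 3
(-61 + B*(7 - 9)) + G = (-61 + 3*(7 - 9)) + 108 = (-61 + 3*(-2)) + 108 = (-61 - 6) + 108 = -67 + 108 = 41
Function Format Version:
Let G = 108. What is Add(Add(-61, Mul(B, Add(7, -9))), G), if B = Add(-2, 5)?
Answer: 41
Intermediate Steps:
B = 3
Add(Add(-61, Mul(B, Add(7, -9))), G) = Add(Add(-61, Mul(3, Add(7, -9))), 108) = Add(Add(-61, Mul(3, -2)), 108) = Add(Add(-61, -6), 108) = Add(-67, 108) = 41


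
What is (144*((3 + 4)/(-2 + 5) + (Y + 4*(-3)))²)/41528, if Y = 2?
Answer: 1058/5191 ≈ 0.20381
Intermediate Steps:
(144*((3 + 4)/(-2 + 5) + (Y + 4*(-3)))²)/41528 = (144*((3 + 4)/(-2 + 5) + (2 + 4*(-3)))²)/41528 = (144*(7/3 + (2 - 12))²)*(1/41528) = (144*(7*(⅓) - 10)²)*(1/41528) = (144*(7/3 - 10)²)*(1/41528) = (144*(-23/3)²)*(1/41528) = (144*(529/9))*(1/41528) = 8464*(1/41528) = 1058/5191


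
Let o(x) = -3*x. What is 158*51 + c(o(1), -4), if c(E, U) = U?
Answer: 8054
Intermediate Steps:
158*51 + c(o(1), -4) = 158*51 - 4 = 8058 - 4 = 8054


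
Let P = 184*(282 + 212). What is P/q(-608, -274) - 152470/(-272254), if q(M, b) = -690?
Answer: -267843427/2041905 ≈ -131.17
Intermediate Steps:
P = 90896 (P = 184*494 = 90896)
P/q(-608, -274) - 152470/(-272254) = 90896/(-690) - 152470/(-272254) = 90896*(-1/690) - 152470*(-1/272254) = -1976/15 + 76235/136127 = -267843427/2041905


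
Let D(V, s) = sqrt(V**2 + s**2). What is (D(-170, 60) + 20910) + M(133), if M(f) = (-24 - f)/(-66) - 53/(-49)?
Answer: 67634131/3234 + 50*sqrt(13) ≈ 21094.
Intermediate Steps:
M(f) = 779/539 + f/66 (M(f) = (-24 - f)*(-1/66) - 53*(-1/49) = (4/11 + f/66) + 53/49 = 779/539 + f/66)
(D(-170, 60) + 20910) + M(133) = (sqrt((-170)**2 + 60**2) + 20910) + (779/539 + (1/66)*133) = (sqrt(28900 + 3600) + 20910) + (779/539 + 133/66) = (sqrt(32500) + 20910) + 11191/3234 = (50*sqrt(13) + 20910) + 11191/3234 = (20910 + 50*sqrt(13)) + 11191/3234 = 67634131/3234 + 50*sqrt(13)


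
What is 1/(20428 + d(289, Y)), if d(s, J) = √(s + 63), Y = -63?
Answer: 5107/104325708 - √22/104325708 ≈ 4.8907e-5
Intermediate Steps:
d(s, J) = √(63 + s)
1/(20428 + d(289, Y)) = 1/(20428 + √(63 + 289)) = 1/(20428 + √352) = 1/(20428 + 4*√22)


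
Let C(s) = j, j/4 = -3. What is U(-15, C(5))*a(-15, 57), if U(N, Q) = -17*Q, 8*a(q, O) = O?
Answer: 2907/2 ≈ 1453.5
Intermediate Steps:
j = -12 (j = 4*(-3) = -12)
a(q, O) = O/8
C(s) = -12
U(-15, C(5))*a(-15, 57) = (-17*(-12))*((⅛)*57) = 204*(57/8) = 2907/2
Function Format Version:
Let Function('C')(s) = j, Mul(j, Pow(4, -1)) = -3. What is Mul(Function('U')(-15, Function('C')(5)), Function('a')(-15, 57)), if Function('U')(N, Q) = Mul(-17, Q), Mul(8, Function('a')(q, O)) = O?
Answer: Rational(2907, 2) ≈ 1453.5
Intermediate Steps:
j = -12 (j = Mul(4, -3) = -12)
Function('a')(q, O) = Mul(Rational(1, 8), O)
Function('C')(s) = -12
Mul(Function('U')(-15, Function('C')(5)), Function('a')(-15, 57)) = Mul(Mul(-17, -12), Mul(Rational(1, 8), 57)) = Mul(204, Rational(57, 8)) = Rational(2907, 2)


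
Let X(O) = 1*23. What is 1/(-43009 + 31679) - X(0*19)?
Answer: -260591/11330 ≈ -23.000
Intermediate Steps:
X(O) = 23
1/(-43009 + 31679) - X(0*19) = 1/(-43009 + 31679) - 1*23 = 1/(-11330) - 23 = -1/11330 - 23 = -260591/11330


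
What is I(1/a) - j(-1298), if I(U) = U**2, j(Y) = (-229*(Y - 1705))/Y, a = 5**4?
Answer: 24420703243/46093750 ≈ 529.80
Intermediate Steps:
a = 625
j(Y) = (390445 - 229*Y)/Y (j(Y) = (-229*(-1705 + Y))/Y = (390445 - 229*Y)/Y)
I(1/a) - j(-1298) = (1/625)**2 - (-229 + 390445/(-1298)) = (1/625)**2 - (-229 + 390445*(-1/1298)) = 1/390625 - (-229 - 35495/118) = 1/390625 - 1*(-62517/118) = 1/390625 + 62517/118 = 24420703243/46093750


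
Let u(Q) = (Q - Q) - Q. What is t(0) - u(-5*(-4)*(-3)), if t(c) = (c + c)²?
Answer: -60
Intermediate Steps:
t(c) = 4*c² (t(c) = (2*c)² = 4*c²)
u(Q) = -Q (u(Q) = 0 - Q = -Q)
t(0) - u(-5*(-4)*(-3)) = 4*0² - (-1)*-5*(-4)*(-3) = 4*0 - (-1)*20*(-3) = 0 - (-1)*(-60) = 0 - 1*60 = 0 - 60 = -60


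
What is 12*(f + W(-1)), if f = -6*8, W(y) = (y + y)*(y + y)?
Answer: -528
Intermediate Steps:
W(y) = 4*y² (W(y) = (2*y)*(2*y) = 4*y²)
f = -48
12*(f + W(-1)) = 12*(-48 + 4*(-1)²) = 12*(-48 + 4*1) = 12*(-48 + 4) = 12*(-44) = -528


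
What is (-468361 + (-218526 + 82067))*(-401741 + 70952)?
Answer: 200067802980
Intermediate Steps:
(-468361 + (-218526 + 82067))*(-401741 + 70952) = (-468361 - 136459)*(-330789) = -604820*(-330789) = 200067802980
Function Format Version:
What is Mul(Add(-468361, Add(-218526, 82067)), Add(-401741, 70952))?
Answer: 200067802980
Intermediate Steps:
Mul(Add(-468361, Add(-218526, 82067)), Add(-401741, 70952)) = Mul(Add(-468361, -136459), -330789) = Mul(-604820, -330789) = 200067802980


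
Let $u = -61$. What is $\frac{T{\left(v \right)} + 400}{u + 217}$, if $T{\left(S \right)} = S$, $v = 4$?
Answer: $\frac{101}{39} \approx 2.5897$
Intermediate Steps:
$\frac{T{\left(v \right)} + 400}{u + 217} = \frac{4 + 400}{-61 + 217} = \frac{404}{156} = 404 \cdot \frac{1}{156} = \frac{101}{39}$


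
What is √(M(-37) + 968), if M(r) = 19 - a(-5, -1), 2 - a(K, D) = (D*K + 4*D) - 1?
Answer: √985 ≈ 31.385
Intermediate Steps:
a(K, D) = 3 - 4*D - D*K (a(K, D) = 2 - ((D*K + 4*D) - 1) = 2 - ((4*D + D*K) - 1) = 2 - (-1 + 4*D + D*K) = 2 + (1 - 4*D - D*K) = 3 - 4*D - D*K)
M(r) = 17 (M(r) = 19 - (3 - 4*(-1) - 1*(-1)*(-5)) = 19 - (3 + 4 - 5) = 19 - 1*2 = 19 - 2 = 17)
√(M(-37) + 968) = √(17 + 968) = √985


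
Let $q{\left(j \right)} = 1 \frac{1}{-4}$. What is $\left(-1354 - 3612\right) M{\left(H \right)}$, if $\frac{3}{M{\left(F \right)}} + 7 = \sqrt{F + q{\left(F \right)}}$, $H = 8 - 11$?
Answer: $\frac{417144}{209} + \frac{29796 i \sqrt{13}}{209} \approx 1995.9 + 514.02 i$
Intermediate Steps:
$q{\left(j \right)} = - \frac{1}{4}$ ($q{\left(j \right)} = 1 \left(- \frac{1}{4}\right) = - \frac{1}{4}$)
$H = -3$
$M{\left(F \right)} = \frac{3}{-7 + \sqrt{- \frac{1}{4} + F}}$ ($M{\left(F \right)} = \frac{3}{-7 + \sqrt{F - \frac{1}{4}}} = \frac{3}{-7 + \sqrt{- \frac{1}{4} + F}}$)
$\left(-1354 - 3612\right) M{\left(H \right)} = \left(-1354 - 3612\right) \frac{6}{-14 + \sqrt{-1 + 4 \left(-3\right)}} = - 4966 \frac{6}{-14 + \sqrt{-1 - 12}} = - 4966 \frac{6}{-14 + \sqrt{-13}} = - 4966 \frac{6}{-14 + i \sqrt{13}} = - \frac{29796}{-14 + i \sqrt{13}}$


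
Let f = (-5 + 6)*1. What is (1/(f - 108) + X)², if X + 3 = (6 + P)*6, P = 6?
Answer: 54493924/11449 ≈ 4759.7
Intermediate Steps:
f = 1 (f = 1*1 = 1)
X = 69 (X = -3 + (6 + 6)*6 = -3 + 12*6 = -3 + 72 = 69)
(1/(f - 108) + X)² = (1/(1 - 108) + 69)² = (1/(-107) + 69)² = (-1/107 + 69)² = (7382/107)² = 54493924/11449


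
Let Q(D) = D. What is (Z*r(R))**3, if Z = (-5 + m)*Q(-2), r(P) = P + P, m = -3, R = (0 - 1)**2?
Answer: 32768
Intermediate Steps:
R = 1 (R = (-1)**2 = 1)
r(P) = 2*P
Z = 16 (Z = (-5 - 3)*(-2) = -8*(-2) = 16)
(Z*r(R))**3 = (16*(2*1))**3 = (16*2)**3 = 32**3 = 32768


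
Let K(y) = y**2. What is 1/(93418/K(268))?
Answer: 35912/46709 ≈ 0.76885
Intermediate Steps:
1/(93418/K(268)) = 1/(93418/(268**2)) = 1/(93418/71824) = 1/(93418*(1/71824)) = 1/(46709/35912) = 35912/46709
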